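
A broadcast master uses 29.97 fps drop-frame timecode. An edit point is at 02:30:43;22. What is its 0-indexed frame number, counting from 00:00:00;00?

As if non-drop at 30 labels/s: (2 × 3600 + 30 × 60 + 43) × 30 + 22 = 271312.
Minute boundaries passed: 150; those not divisible by 10: 150 − 15 = 135; dropped labels = 2 × 135 = 270.
Actual frame index = 271312 − 270 = 271042.

271042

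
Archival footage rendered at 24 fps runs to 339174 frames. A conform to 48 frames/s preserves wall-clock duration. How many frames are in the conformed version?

Frames at target rate = 339174 × (48) / (24) = 678348.

678348 frames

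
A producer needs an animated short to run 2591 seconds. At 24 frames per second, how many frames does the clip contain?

Frames = 2591 × 24 = 62184.

62184 frames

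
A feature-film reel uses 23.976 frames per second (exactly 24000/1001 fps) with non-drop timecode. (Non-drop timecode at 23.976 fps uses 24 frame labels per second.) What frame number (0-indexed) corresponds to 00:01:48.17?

frame 2609

Total seconds to the label: (0 × 3600 + 1 × 60 + 48) = 108.
Frame index = 108 × 24 + 17 = 2609.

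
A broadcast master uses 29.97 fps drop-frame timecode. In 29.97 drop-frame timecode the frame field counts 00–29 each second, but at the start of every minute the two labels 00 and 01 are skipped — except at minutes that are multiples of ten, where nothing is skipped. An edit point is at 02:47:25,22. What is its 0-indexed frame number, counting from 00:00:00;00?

Complete 10-minute blocks: 16, each 17982 frames → 287712.
Remaining 7 whole minutes in the current block: 1800 + 6 × 1798 = 12588 frames.
Within the current minute: 25 × 30 + 22 − 2 = 770 (labels ;00/;01 skipped at this minute). Total = 287712 + 12588 + 770 = 301070.

301070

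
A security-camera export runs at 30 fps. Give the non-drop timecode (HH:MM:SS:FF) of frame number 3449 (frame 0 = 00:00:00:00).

00:01:54:29

3449 ÷ 30 = 114 full seconds, remainder 29 frames.
114 s = 0 h 1 min 54 s.
Timecode: 00:01:54:29.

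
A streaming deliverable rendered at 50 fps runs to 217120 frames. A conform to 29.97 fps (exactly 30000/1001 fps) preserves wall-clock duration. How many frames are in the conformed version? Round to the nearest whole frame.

130142 frames

Frames at target rate = 217120 × (30000/1001) / (50) = 130272000/1001 ≈ 130141.858.
Nearest whole frame: 130142.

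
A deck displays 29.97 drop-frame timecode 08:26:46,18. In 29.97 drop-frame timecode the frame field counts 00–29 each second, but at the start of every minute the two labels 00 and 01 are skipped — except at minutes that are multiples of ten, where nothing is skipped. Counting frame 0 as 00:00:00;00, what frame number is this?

911286

As if non-drop at 30 labels/s: (8 × 3600 + 26 × 60 + 46) × 30 + 18 = 912198.
Minute boundaries passed: 506; those not divisible by 10: 506 − 50 = 456; dropped labels = 2 × 456 = 912.
Actual frame index = 912198 − 912 = 911286.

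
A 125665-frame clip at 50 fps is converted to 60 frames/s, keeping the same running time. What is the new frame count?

Target frames = source frames × (target rate / source rate) = 125665 × (60)/(50) = 125665 × 6/5 = 150798.

150798 frames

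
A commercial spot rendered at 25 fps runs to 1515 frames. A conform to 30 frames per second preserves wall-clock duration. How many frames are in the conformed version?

Target frames = source frames × (target rate / source rate) = 1515 × (30)/(25) = 1515 × 6/5 = 1818.

1818 frames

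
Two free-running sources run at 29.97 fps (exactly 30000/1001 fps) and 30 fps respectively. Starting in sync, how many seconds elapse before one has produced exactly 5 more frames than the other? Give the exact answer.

1001/6 seconds

The gap grows by |30 − 30000/1001| = 30/1001 frames per second.
Time for a 5-frame gap: 5 ÷ (30/1001) = 1001/6 s.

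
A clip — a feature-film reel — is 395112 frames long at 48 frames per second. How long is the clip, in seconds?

Running time = 395112 / (48) = 8231.5 s.

8231.5 seconds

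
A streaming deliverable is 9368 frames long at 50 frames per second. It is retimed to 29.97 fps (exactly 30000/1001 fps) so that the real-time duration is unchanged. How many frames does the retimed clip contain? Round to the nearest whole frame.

Frames at target rate = 9368 × (30000/1001) / (50) = 5620800/1001 ≈ 5615.185.
Nearest whole frame: 5615.

5615 frames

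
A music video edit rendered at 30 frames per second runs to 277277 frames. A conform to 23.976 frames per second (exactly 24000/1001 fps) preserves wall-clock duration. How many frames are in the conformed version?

Target frames = source frames × (target rate / source rate) = 277277 × (24000/1001)/(30) = 277277 × 800/1001 = 221600.

221600 frames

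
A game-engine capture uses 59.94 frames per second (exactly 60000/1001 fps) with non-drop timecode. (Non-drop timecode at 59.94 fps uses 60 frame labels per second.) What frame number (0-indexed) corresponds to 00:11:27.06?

41226

Total seconds to the label: (0 × 3600 + 11 × 60 + 27) = 687.
Frame index = 687 × 60 + 6 = 41226.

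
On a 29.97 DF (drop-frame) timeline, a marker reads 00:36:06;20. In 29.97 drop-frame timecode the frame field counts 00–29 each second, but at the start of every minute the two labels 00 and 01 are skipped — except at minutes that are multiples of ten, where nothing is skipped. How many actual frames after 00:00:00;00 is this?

64934

Complete 10-minute blocks: 3, each 17982 frames → 53946.
Remaining 6 whole minutes in the current block: 1800 + 5 × 1798 = 10790 frames.
Within the current minute: 6 × 30 + 20 − 2 = 198 (labels ;00/;01 skipped at this minute). Total = 53946 + 10790 + 198 = 64934.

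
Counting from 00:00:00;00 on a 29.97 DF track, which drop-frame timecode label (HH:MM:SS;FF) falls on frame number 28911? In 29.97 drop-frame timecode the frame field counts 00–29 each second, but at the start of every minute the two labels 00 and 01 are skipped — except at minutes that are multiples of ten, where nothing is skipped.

Each 10-minute DF block holds 10 × 60 × 30 − 9 × 2 = 17982 frames. 28911 ÷ 17982 → 1 full block, remainder 10929.
Within the partial block the first minute is 1800 frames and each further minute 1798, so 6 further minute boundaries passed. Total skipped labels = 18 × 1 + 2 × 6 = 30.
Non-drop label index = 28911 + 30 = 28941; at 30 labels/s that is 00:16:04:21, i.e. DF 00:16:04;21.

00:16:04;21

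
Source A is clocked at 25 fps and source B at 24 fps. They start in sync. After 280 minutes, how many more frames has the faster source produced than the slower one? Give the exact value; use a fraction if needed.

16800 frames

280 min = 16800 s.
A emits 25 × 16800 = 420000 frames; B emits 24 × 16800 = 403200.
Difference = 16800 frames; B is behind A.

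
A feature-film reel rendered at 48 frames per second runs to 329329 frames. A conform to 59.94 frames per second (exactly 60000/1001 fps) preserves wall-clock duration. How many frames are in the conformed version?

Target frames = source frames × (target rate / source rate) = 329329 × (60000/1001)/(48) = 329329 × 1250/1001 = 411250.

411250 frames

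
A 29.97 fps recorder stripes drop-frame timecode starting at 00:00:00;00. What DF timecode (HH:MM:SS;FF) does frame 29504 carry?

Each 10-minute DF block holds 10 × 60 × 30 − 9 × 2 = 17982 frames. 29504 ÷ 17982 → 1 full block, remainder 11522.
Within the partial block the first minute is 1800 frames and each further minute 1798, so 6 further minute boundaries passed. Total skipped labels = 18 × 1 + 2 × 6 = 30.
Non-drop label index = 29504 + 30 = 29534; at 30 labels/s that is 00:16:24:14, i.e. DF 00:16:24;14.

00:16:24;14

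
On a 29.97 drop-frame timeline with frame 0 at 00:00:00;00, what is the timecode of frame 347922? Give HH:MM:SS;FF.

03:13:29;00

Ten DF minutes hold 17982 frames, so frame 347922 lies in block 19 (frames 341658–359639) with 6264 frames into that block.
The block's first minute is 1800 frames and the rest 1798 each; 6264 frames reaches minute 3, so 19 × 18 + 3 × 2 = 348 labels have been skipped so far.
Adding those back, label number 347922 + 348 = 348270 at 30 labels/s is 11609 s + 0 f = 3 h 13 min 29 s frame 0, i.e. 03:13:29;00.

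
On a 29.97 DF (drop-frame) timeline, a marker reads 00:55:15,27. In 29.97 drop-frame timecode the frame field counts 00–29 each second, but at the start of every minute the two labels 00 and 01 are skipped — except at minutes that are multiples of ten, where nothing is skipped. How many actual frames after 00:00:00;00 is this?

99377

As if non-drop at 30 labels/s: (0 × 3600 + 55 × 60 + 15) × 30 + 27 = 99477.
Minute boundaries passed: 55; those not divisible by 10: 55 − 5 = 50; dropped labels = 2 × 50 = 100.
Actual frame index = 99477 − 100 = 99377.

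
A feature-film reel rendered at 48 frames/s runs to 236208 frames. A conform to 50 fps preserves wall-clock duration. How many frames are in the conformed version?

246050 frames

Target frames = source frames × (target rate / source rate) = 236208 × (50)/(48) = 236208 × 25/24 = 246050.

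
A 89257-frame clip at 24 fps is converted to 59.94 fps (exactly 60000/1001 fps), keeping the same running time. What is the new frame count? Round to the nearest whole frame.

222920 frames

Frames at target rate = 89257 × (60000/1001) / (24) = 31877500/143 ≈ 222919.580.
Nearest whole frame: 222920.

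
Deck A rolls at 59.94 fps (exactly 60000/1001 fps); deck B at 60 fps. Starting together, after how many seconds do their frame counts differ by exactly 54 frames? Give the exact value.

The gap grows by |60 − 60000/1001| = 60/1001 frames per second.
Time for a 54-frame gap: 54 ÷ (60/1001) = 900.9 s.

900.9 seconds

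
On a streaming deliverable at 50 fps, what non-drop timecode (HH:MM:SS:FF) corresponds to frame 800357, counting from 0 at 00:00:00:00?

800357 ÷ 50 = 16007 full seconds, remainder 7 frames.
16007 s = 4 h 26 min 47 s.
Timecode: 04:26:47:07.

04:26:47:07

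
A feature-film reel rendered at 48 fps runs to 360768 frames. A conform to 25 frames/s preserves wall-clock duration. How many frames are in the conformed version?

187900 frames

Target frames = source frames × (target rate / source rate) = 360768 × (25)/(48) = 360768 × 25/48 = 187900.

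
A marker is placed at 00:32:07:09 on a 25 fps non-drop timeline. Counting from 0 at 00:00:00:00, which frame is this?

Total seconds to the label: (0 × 3600 + 32 × 60 + 7) = 1927.
Frame index = 1927 × 25 + 9 = 48184.

frame 48184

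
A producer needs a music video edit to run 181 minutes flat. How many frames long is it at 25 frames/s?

271500 frames

181 min = 10860 s.
Frames = 10860 × 25 = 271500.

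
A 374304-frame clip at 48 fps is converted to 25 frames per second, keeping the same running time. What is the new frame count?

Target frames = source frames × (target rate / source rate) = 374304 × (25)/(48) = 374304 × 25/48 = 194950.

194950 frames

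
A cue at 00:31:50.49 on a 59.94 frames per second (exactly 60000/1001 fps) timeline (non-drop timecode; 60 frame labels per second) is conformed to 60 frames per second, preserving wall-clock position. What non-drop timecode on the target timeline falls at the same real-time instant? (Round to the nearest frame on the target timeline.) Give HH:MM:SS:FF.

Source frame index: (0×3600 + 31×60 + 50) × 60 + 49 = 114649.
Real time: 114649 / (60000/1001) = 114763649/60000 s.
Target frame: (114763649/60000) × (60) = 114763649/1000 ≈ 114763.649 → 114764.
At 60 labels/s: frame 114764 → 00:31:52:44.

00:31:52:44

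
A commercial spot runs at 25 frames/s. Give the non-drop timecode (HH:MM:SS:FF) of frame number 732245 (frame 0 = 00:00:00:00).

732245 ÷ 25 = 29289 full seconds, remainder 20 frames.
29289 s = 8 h 8 min 9 s.
Timecode: 08:08:09:20.

08:08:09:20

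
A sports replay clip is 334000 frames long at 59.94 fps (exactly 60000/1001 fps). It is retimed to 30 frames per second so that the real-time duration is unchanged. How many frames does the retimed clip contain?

167167 frames

Target frames = source frames × (target rate / source rate) = 334000 × (30)/(60000/1001) = 334000 × 1001/2000 = 167167.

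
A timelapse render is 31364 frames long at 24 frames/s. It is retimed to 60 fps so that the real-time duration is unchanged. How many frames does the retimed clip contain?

Frames at target rate = 31364 × (60) / (24) = 78410.

78410 frames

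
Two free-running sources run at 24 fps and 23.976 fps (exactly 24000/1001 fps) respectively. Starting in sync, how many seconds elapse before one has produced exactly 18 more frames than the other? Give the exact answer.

The gap grows by |24000/1001 − 24| = 24/1001 frames per second.
Time for a 18-frame gap: 18 ÷ (24/1001) = 750.75 s.

750.75 seconds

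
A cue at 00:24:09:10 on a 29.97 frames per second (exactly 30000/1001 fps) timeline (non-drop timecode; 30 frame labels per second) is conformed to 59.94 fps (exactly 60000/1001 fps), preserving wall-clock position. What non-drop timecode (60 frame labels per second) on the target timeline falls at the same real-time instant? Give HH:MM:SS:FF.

Source frame index: (0×3600 + 24×60 + 9) × 30 + 10 = 43480.
Real time: 43480 / (30000/1001) = 1088087/750 s.
Target frame: (1088087/750) × (60000/1001) = 86960.
At 60 labels/s: frame 86960 → 00:24:09:20.

00:24:09:20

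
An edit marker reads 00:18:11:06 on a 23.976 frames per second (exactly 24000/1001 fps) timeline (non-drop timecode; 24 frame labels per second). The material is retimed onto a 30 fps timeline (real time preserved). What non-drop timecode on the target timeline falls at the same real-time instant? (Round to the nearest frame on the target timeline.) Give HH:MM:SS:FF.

00:18:12:10

Source frame index: (0×3600 + 18×60 + 11) × 24 + 6 = 26190.
Real time: 26190 / (24000/1001) = 873873/800 s.
Target frame: (873873/800) × (30) = 2621619/80 ≈ 32770.238 → 32770.
At 30 labels/s: frame 32770 → 00:18:12:10.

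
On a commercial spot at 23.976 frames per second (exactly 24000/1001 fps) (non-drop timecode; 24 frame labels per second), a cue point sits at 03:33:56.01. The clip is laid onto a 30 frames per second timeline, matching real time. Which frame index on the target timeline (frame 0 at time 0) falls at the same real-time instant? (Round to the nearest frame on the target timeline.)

frame 385466

Source frame index: (3×3600 + 33×60 + 56) × 24 + 1 = 308065.
Real time: 308065 / (24000/1001) = 61674613/4800 s.
Target frame: (61674613/4800) × (30) = 61674613/160 ≈ 385466.331 → 385466.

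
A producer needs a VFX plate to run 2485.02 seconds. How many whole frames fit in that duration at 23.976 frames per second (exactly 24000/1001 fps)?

Frames = 2485.02 × 24000/1001 = 59640480/1001 ≈ 59580.8991.
Complete frames: 59580.

59580 frames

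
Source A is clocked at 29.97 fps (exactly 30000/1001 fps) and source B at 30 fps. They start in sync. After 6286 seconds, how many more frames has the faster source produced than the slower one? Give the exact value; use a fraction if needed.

A emits 30000/1001 × 6286 = 26940000/143 frames; B emits 30 × 6286 = 188580.
Difference = 26940/143 frames (≈ 188.3916); B is ahead of A.

26940/143 frames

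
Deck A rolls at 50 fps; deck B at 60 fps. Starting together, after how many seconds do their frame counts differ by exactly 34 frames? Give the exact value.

The gap grows by |60 − 50| = 10 frames per second.
Time for a 34-frame gap: 34 ÷ (10) = 3.4 s.

3.4 seconds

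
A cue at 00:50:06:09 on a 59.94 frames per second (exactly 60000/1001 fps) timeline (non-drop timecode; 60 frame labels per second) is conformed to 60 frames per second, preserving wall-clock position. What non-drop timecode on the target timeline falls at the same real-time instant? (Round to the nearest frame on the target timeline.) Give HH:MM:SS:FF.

00:50:09:09

Source frame index: (0×3600 + 50×60 + 6) × 60 + 9 = 180369.
Real time: 180369 / (60000/1001) = 60183123/20000 s.
Target frame: (60183123/20000) × (60) = 180549369/1000 ≈ 180549.369 → 180549.
At 60 labels/s: frame 180549 → 00:50:09:09.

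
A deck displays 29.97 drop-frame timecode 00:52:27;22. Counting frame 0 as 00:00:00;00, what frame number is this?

94338

As if non-drop at 30 labels/s: (0 × 3600 + 52 × 60 + 27) × 30 + 22 = 94432.
Minute boundaries passed: 52; those not divisible by 10: 52 − 5 = 47; dropped labels = 2 × 47 = 94.
Actual frame index = 94432 − 94 = 94338.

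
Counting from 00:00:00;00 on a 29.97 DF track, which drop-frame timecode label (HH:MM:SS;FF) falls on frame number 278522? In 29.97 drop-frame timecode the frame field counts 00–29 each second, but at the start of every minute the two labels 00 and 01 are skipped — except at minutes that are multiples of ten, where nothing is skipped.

Each 10-minute DF block holds 10 × 60 × 30 − 9 × 2 = 17982 frames. 278522 ÷ 17982 → 15 full blocks, remainder 8792.
Within the partial block the first minute is 1800 frames and each further minute 1798, so 4 further minute boundaries passed. Total skipped labels = 18 × 15 + 2 × 4 = 278.
Non-drop label index = 278522 + 278 = 278800; at 30 labels/s that is 02:34:53:10, i.e. DF 02:34:53;10.

02:34:53;10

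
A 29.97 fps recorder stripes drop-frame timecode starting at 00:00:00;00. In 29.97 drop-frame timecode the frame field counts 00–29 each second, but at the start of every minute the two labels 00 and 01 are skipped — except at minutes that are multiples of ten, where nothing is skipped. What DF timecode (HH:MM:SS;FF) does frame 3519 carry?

Each 10-minute DF block holds 10 × 60 × 30 − 9 × 2 = 17982 frames. 3519 ÷ 17982 → 0 full blocks, remainder 3519.
Within the partial block the first minute is 1800 frames and each further minute 1798, so 1 further minute boundary passed. Total skipped labels = 18 × 0 + 2 × 1 = 2.
Non-drop label index = 3519 + 2 = 3521; at 30 labels/s that is 00:01:57:11, i.e. DF 00:01:57;11.

00:01:57;11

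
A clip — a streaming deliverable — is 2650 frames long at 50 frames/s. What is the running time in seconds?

53 seconds

Running time = 2650 / (50) = 53 s.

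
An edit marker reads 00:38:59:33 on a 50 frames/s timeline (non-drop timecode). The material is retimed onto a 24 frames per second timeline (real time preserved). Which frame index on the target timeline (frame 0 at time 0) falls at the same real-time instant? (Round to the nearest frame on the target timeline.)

frame 56152

Source frame index: (0×3600 + 38×60 + 59) × 50 + 33 = 116983.
Real time: 116983 / (50) = 116983/50 s.
Target frame: (116983/50) × (24) = 1403796/25 ≈ 56151.840 → 56152.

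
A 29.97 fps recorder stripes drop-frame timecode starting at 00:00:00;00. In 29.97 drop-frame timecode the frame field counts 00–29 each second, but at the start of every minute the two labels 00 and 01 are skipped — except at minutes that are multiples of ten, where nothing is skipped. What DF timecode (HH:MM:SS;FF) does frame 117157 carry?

Ten DF minutes hold 17982 frames, so frame 117157 lies in block 6 (frames 107892–125873) with 9265 frames into that block.
The block's first minute is 1800 frames and the rest 1798 each; 9265 frames reaches minute 5, so 6 × 18 + 5 × 2 = 118 labels have been skipped so far.
Adding those back, label number 117157 + 118 = 117275 at 30 labels/s is 3909 s + 5 f = 1 h 5 min 9 s frame 5, i.e. 01:05:09;05.

01:05:09;05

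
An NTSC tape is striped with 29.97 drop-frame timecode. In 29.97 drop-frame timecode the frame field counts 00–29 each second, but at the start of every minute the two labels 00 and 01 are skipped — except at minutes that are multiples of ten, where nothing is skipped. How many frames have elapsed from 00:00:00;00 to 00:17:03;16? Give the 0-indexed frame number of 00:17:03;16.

Complete 10-minute blocks: 1, each 17982 frames → 17982.
Remaining 7 whole minutes in the current block: 1800 + 6 × 1798 = 12588 frames.
Within the current minute: 3 × 30 + 16 − 2 = 104 (labels ;00/;01 skipped at this minute). Total = 17982 + 12588 + 104 = 30674.

30674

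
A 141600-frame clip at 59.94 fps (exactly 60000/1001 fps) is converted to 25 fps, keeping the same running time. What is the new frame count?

59059 frames

Target frames = source frames × (target rate / source rate) = 141600 × (25)/(60000/1001) = 141600 × 1001/2400 = 59059.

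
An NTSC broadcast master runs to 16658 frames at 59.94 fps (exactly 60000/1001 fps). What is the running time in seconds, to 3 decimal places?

Running time = 16658 × 1001/60000 = 8337329/30000 s ≈ 277.911 s.

277.911 seconds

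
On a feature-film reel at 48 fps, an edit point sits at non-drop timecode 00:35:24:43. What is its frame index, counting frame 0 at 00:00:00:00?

Total seconds to the label: (0 × 3600 + 35 × 60 + 24) = 2124.
Frame index = 2124 × 48 + 43 = 101995.

frame 101995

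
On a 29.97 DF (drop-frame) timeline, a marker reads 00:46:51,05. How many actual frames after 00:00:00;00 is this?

84251

As if non-drop at 30 labels/s: (0 × 3600 + 46 × 60 + 51) × 30 + 5 = 84335.
Minute boundaries passed: 46; those not divisible by 10: 46 − 4 = 42; dropped labels = 2 × 42 = 84.
Actual frame index = 84335 − 84 = 84251.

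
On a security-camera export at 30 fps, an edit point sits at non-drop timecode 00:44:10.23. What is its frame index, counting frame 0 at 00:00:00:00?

frame 79523

Total seconds to the label: (0 × 3600 + 44 × 60 + 10) = 2650.
Frame index = 2650 × 30 + 23 = 79523.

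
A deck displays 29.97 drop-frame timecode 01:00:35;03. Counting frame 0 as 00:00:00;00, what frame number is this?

108945

Complete 10-minute blocks: 6, each 17982 frames → 107892.
Remaining 0 whole minutes in the current block: 0 frames.
Within the current minute: 35 × 30 + 3 = 1053. Total = 107892 + 0 + 1053 = 108945.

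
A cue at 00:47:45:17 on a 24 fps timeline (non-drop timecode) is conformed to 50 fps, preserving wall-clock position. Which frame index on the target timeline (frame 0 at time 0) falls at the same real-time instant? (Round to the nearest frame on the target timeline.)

frame 143285

Source frame index: (0×3600 + 47×60 + 45) × 24 + 17 = 68777.
Real time: 68777 / (24) = 68777/24 s.
Target frame: (68777/24) × (50) = 1719425/12 ≈ 143285.417 → 143285.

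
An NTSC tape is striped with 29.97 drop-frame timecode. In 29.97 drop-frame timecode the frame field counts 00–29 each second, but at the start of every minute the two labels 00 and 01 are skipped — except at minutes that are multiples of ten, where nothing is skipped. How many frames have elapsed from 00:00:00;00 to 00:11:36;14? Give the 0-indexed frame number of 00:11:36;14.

Complete 10-minute blocks: 1, each 17982 frames → 17982.
Remaining 1 whole minute in the current block: 1800 + 0 × 1798 = 1800 frames.
Within the current minute: 36 × 30 + 14 − 2 = 1092 (labels ;00/;01 skipped at this minute). Total = 17982 + 1800 + 1092 = 20874.

20874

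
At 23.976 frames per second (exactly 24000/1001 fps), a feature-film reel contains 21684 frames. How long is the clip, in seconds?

Running time = 21684 / (24000/1001) = 904.4035 s.

904.4035 seconds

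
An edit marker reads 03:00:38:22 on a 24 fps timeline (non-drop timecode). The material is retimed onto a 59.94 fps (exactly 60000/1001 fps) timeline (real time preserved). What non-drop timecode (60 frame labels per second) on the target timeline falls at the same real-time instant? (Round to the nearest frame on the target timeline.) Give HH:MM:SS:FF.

Source frame index: (3×3600 + 0×60 + 38) × 24 + 22 = 260134.
Real time: 260134 / (24) = 130067/12 s.
Target frame: (130067/12) × (60000/1001) = 92905000/143 ≈ 649685.315 → 649685.
At 60 labels/s: frame 649685 → 03:00:28:05.

03:00:28:05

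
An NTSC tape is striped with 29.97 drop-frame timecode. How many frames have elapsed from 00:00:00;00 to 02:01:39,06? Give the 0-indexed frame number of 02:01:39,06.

As if non-drop at 30 labels/s: (2 × 3600 + 1 × 60 + 39) × 30 + 6 = 218976.
Minute boundaries passed: 121; those not divisible by 10: 121 − 12 = 109; dropped labels = 2 × 109 = 218.
Actual frame index = 218976 − 218 = 218758.

218758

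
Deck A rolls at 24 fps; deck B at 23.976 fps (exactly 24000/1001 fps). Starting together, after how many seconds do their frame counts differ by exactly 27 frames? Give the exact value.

The gap grows by |24000/1001 − 24| = 24/1001 frames per second.
Time for a 27-frame gap: 27 ÷ (24/1001) = 1126.125 s.

1126.125 seconds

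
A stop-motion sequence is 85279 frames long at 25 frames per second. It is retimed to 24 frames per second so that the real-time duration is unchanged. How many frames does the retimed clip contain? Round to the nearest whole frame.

81868 frames

Frames at target rate = 85279 × (24) / (25) = 2046696/25 ≈ 81867.840.
Nearest whole frame: 81868.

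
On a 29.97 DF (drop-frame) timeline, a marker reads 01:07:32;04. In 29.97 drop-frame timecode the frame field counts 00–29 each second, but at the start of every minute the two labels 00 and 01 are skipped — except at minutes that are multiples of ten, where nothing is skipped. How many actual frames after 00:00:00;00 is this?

121442

Complete 10-minute blocks: 6, each 17982 frames → 107892.
Remaining 7 whole minutes in the current block: 1800 + 6 × 1798 = 12588 frames.
Within the current minute: 32 × 30 + 4 − 2 = 962 (labels ;00/;01 skipped at this minute). Total = 107892 + 12588 + 962 = 121442.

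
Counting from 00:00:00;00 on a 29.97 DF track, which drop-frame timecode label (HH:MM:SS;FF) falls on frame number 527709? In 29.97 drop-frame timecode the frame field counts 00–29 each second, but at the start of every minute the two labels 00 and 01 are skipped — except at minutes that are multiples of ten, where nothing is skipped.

Ten DF minutes hold 17982 frames, so frame 527709 lies in block 29 (frames 521478–539459) with 6231 frames into that block.
The block's first minute is 1800 frames and the rest 1798 each; 6231 frames reaches minute 3, so 29 × 18 + 3 × 2 = 528 labels have been skipped so far.
Adding those back, label number 527709 + 528 = 528237 at 30 labels/s is 17607 s + 27 f = 4 h 53 min 27 s frame 27, i.e. 04:53:27;27.

04:53:27;27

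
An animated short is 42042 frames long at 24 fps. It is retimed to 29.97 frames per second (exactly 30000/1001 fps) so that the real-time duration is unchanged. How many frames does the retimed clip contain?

52500 frames

Target frames = source frames × (target rate / source rate) = 42042 × (30000/1001)/(24) = 42042 × 1250/1001 = 52500.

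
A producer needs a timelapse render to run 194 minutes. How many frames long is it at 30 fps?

194 min = 11640 s.
Frames = 11640 × 30 = 349200.

349200 frames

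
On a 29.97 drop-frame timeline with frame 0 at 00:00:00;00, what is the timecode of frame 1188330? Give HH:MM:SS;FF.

11:00:50;18

Ten DF minutes hold 17982 frames, so frame 1188330 lies in block 66 (frames 1186812–1204793) with 1518 frames into that block.
The block's first minute is 1800 frames and the rest 1798 each; 1518 frames reaches minute 0, so 66 × 18 + 0 × 2 = 1188 labels have been skipped so far.
Adding those back, label number 1188330 + 1188 = 1189518 at 30 labels/s is 39650 s + 18 f = 11 h 0 min 50 s frame 18, i.e. 11:00:50;18.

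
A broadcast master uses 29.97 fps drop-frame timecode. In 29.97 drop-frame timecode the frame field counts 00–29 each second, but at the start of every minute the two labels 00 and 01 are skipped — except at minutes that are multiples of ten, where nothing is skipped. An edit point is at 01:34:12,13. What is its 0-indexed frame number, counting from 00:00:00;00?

169403

Complete 10-minute blocks: 9, each 17982 frames → 161838.
Remaining 4 whole minutes in the current block: 1800 + 3 × 1798 = 7194 frames.
Within the current minute: 12 × 30 + 13 − 2 = 371 (labels ;00/;01 skipped at this minute). Total = 161838 + 7194 + 371 = 169403.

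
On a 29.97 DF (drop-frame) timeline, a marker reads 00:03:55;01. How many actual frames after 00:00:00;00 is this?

As if non-drop at 30 labels/s: (0 × 3600 + 3 × 60 + 55) × 30 + 1 = 7051.
Minute boundaries passed: 3; those not divisible by 10: 3 − 0 = 3; dropped labels = 2 × 3 = 6.
Actual frame index = 7051 − 6 = 7045.

7045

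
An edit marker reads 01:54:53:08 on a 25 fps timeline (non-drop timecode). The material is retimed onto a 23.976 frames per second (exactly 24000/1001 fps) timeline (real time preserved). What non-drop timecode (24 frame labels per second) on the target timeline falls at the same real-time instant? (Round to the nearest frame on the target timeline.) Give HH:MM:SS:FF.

Source frame index: (1×3600 + 54×60 + 53) × 25 + 8 = 172333.
Real time: 172333 / (25) = 172333/25 s.
Target frame: (172333/25) × (24000/1001) = 23634240/143 ≈ 165274.406 → 165274.
At 24 labels/s: frame 165274 → 01:54:46:10.

01:54:46:10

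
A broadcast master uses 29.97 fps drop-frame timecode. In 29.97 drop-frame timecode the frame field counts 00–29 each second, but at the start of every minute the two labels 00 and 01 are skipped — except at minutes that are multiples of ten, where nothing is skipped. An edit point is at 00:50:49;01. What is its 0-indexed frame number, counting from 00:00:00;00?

As if non-drop at 30 labels/s: (0 × 3600 + 50 × 60 + 49) × 30 + 1 = 91471.
Minute boundaries passed: 50; those not divisible by 10: 50 − 5 = 45; dropped labels = 2 × 45 = 90.
Actual frame index = 91471 − 90 = 91381.

91381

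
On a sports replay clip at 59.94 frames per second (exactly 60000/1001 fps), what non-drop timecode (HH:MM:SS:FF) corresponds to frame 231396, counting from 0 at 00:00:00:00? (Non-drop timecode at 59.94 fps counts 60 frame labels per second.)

231396 ÷ 60 = 3856 full seconds, remainder 36 frames.
3856 s = 1 h 4 min 16 s.
Timecode: 01:04:16:36.

01:04:16:36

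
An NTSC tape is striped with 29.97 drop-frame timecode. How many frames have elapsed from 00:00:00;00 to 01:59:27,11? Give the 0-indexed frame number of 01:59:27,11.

214805

As if non-drop at 30 labels/s: (1 × 3600 + 59 × 60 + 27) × 30 + 11 = 215021.
Minute boundaries passed: 119; those not divisible by 10: 119 − 11 = 108; dropped labels = 2 × 108 = 216.
Actual frame index = 215021 − 216 = 214805.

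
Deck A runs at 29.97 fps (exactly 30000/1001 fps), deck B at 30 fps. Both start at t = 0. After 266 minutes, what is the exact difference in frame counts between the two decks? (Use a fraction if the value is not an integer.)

68400/143 frames

266 min = 15960 s.
A emits 30000/1001 × 15960 = 68400000/143 frames; B emits 30 × 15960 = 478800.
Difference = 68400/143 frames (≈ 478.3217); B is ahead of A.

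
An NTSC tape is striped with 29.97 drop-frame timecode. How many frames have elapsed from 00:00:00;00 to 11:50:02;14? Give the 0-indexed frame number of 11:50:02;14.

Complete 10-minute blocks: 71, each 17982 frames → 1276722.
Remaining 0 whole minutes in the current block: 0 frames.
Within the current minute: 2 × 30 + 14 = 74. Total = 1276722 + 0 + 74 = 1276796.

1276796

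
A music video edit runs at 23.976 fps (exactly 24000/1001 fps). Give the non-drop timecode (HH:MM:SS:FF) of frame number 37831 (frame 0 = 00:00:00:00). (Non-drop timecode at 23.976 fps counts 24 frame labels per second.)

00:26:16:07

37831 ÷ 24 = 1576 full seconds, remainder 7 frames.
1576 s = 0 h 26 min 16 s.
Timecode: 00:26:16:07.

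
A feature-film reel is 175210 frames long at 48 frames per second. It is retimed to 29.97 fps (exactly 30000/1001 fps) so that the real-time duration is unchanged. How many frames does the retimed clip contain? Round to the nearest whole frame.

Frames at target rate = 175210 × (30000/1001) / (48) = 15643750/143 ≈ 109396.853.
Nearest whole frame: 109397.

109397 frames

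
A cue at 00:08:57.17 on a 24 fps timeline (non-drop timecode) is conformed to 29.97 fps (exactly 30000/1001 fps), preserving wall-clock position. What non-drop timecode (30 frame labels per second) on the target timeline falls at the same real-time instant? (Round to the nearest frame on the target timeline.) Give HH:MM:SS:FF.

00:08:57:05

Source frame index: (0×3600 + 8×60 + 57) × 24 + 17 = 12905.
Real time: 12905 / (24) = 12905/24 s.
Target frame: (12905/24) × (30000/1001) = 16131250/1001 ≈ 16115.135 → 16115.
At 30 labels/s: frame 16115 → 00:08:57:05.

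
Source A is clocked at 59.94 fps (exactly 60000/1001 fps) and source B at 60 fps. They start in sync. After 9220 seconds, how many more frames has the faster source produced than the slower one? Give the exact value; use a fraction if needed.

A emits 60000/1001 × 9220 = 553200000/1001 frames; B emits 60 × 9220 = 553200.
Difference = 553200/1001 frames (≈ 552.6474); B is ahead of A.

553200/1001 frames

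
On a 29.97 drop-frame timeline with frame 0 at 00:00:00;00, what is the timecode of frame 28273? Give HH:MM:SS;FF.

00:15:43;11

Ten DF minutes hold 17982 frames, so frame 28273 lies in block 1 (frames 17982–35963) with 10291 frames into that block.
The block's first minute is 1800 frames and the rest 1798 each; 10291 frames reaches minute 5, so 1 × 18 + 5 × 2 = 28 labels have been skipped so far.
Adding those back, label number 28273 + 28 = 28301 at 30 labels/s is 943 s + 11 f = 0 h 15 min 43 s frame 11, i.e. 00:15:43;11.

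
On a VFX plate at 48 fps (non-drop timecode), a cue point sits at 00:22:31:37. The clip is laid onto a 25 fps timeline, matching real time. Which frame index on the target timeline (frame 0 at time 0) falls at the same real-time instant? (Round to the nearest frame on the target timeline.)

frame 33794

Source frame index: (0×3600 + 22×60 + 31) × 48 + 37 = 64885.
Real time: 64885 / (48) = 64885/48 s.
Target frame: (64885/48) × (25) = 1622125/48 ≈ 33794.271 → 33794.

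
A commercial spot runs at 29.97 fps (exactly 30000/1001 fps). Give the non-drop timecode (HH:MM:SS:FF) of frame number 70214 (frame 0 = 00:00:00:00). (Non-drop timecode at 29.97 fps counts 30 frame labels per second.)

70214 ÷ 30 = 2340 full seconds, remainder 14 frames.
2340 s = 0 h 39 min 0 s.
Timecode: 00:39:00:14.

00:39:00:14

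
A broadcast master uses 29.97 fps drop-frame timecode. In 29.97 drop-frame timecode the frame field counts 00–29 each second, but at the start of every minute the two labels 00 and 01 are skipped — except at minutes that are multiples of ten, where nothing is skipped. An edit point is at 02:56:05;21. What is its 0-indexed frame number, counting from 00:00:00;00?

As if non-drop at 30 labels/s: (2 × 3600 + 56 × 60 + 5) × 30 + 21 = 316971.
Minute boundaries passed: 176; those not divisible by 10: 176 − 17 = 159; dropped labels = 2 × 159 = 318.
Actual frame index = 316971 − 318 = 316653.

316653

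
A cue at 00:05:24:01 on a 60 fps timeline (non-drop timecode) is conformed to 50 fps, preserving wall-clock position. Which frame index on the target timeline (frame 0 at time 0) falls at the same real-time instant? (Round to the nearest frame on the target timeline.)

Source frame index: (0×3600 + 5×60 + 24) × 60 + 1 = 19441.
Real time: 19441 / (60) = 19441/60 s.
Target frame: (19441/60) × (50) = 97205/6 ≈ 16200.833 → 16201.

frame 16201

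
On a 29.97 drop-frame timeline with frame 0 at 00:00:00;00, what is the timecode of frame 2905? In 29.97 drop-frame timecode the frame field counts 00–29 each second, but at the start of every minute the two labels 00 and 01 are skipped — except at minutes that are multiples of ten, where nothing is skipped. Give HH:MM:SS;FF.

Each 10-minute DF block holds 10 × 60 × 30 − 9 × 2 = 17982 frames. 2905 ÷ 17982 → 0 full blocks, remainder 2905.
Within the partial block the first minute is 1800 frames and each further minute 1798, so 1 further minute boundary passed. Total skipped labels = 18 × 0 + 2 × 1 = 2.
Non-drop label index = 2905 + 2 = 2907; at 30 labels/s that is 00:01:36:27, i.e. DF 00:01:36;27.

00:01:36;27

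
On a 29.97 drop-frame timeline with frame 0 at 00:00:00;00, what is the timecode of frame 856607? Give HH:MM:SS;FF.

07:56:22;05

Each 10-minute DF block holds 10 × 60 × 30 − 9 × 2 = 17982 frames. 856607 ÷ 17982 → 47 full blocks, remainder 11453.
Within the partial block the first minute is 1800 frames and each further minute 1798, so 6 further minute boundaries passed. Total skipped labels = 18 × 47 + 2 × 6 = 858.
Non-drop label index = 856607 + 858 = 857465; at 30 labels/s that is 07:56:22:05, i.e. DF 07:56:22;05.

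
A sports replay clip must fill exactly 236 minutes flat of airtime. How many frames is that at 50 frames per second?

708000 frames

236 min = 14160 s.
Frames = 14160 × 50 = 708000.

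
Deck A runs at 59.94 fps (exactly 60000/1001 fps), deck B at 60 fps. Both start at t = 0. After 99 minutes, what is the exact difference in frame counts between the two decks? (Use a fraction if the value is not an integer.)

99 min = 5940 s.
A emits 60000/1001 × 5940 = 32400000/91 frames; B emits 60 × 5940 = 356400.
Difference = 32400/91 frames (≈ 356.0440); B is ahead of A.

32400/91 frames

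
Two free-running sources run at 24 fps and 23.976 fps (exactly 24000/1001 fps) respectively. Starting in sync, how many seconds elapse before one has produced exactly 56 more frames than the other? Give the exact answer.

The gap grows by |24000/1001 − 24| = 24/1001 frames per second.
Time for a 56-frame gap: 56 ÷ (24/1001) = 7007/3 s.

7007/3 seconds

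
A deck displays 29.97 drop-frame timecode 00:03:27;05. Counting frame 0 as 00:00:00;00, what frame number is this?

6209

Complete 10-minute blocks: 0, each 17982 frames → 0.
Remaining 3 whole minutes in the current block: 1800 + 2 × 1798 = 5396 frames.
Within the current minute: 27 × 30 + 5 − 2 = 813 (labels ;00/;01 skipped at this minute). Total = 0 + 5396 + 813 = 6209.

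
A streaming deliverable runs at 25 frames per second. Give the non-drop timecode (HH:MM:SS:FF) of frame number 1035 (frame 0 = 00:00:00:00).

1035 ÷ 25 = 41 full seconds, remainder 10 frames.
41 s = 0 h 0 min 41 s.
Timecode: 00:00:41:10.

00:00:41:10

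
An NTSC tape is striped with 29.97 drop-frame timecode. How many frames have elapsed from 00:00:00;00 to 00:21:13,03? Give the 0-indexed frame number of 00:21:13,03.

As if non-drop at 30 labels/s: (0 × 3600 + 21 × 60 + 13) × 30 + 3 = 38193.
Minute boundaries passed: 21; those not divisible by 10: 21 − 2 = 19; dropped labels = 2 × 19 = 38.
Actual frame index = 38193 − 38 = 38155.

38155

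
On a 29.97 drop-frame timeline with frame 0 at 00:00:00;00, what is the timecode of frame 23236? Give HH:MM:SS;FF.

Ten DF minutes hold 17982 frames, so frame 23236 lies in block 1 (frames 17982–35963) with 5254 frames into that block.
The block's first minute is 1800 frames and the rest 1798 each; 5254 frames reaches minute 2, so 1 × 18 + 2 × 2 = 22 labels have been skipped so far.
Adding those back, label number 23236 + 22 = 23258 at 30 labels/s is 775 s + 8 f = 0 h 12 min 55 s frame 8, i.e. 00:12:55;08.

00:12:55;08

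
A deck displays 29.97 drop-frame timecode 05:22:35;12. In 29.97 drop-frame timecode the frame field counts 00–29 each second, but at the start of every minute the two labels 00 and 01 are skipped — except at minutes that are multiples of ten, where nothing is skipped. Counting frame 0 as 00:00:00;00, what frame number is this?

580082

As if non-drop at 30 labels/s: (5 × 3600 + 22 × 60 + 35) × 30 + 12 = 580662.
Minute boundaries passed: 322; those not divisible by 10: 322 − 32 = 290; dropped labels = 2 × 290 = 580.
Actual frame index = 580662 − 580 = 580082.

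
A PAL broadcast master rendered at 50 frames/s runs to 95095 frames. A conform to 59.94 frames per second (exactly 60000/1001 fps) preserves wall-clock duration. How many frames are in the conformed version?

114000 frames

Target frames = source frames × (target rate / source rate) = 95095 × (60000/1001)/(50) = 95095 × 1200/1001 = 114000.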